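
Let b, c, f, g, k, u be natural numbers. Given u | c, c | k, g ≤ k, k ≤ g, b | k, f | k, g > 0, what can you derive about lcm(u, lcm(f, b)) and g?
lcm(u, lcm(f, b)) ≤ g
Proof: Because k ≤ g and g ≤ k, k = g. From u | c and c | k, u | k. f | k and b | k, therefore lcm(f, b) | k. Since u | k, lcm(u, lcm(f, b)) | k. k = g, so lcm(u, lcm(f, b)) | g. Since g > 0, lcm(u, lcm(f, b)) ≤ g.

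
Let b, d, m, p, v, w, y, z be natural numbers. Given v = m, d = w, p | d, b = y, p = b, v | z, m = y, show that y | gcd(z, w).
v = m and m = y, therefore v = y. Because v | z, y | z. p = b and p | d, so b | d. d = w, so b | w. b = y, so y | w. y | z, so y | gcd(z, w).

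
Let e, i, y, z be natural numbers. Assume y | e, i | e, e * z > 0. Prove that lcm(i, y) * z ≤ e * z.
i | e and y | e, hence lcm(i, y) | e. Then lcm(i, y) * z | e * z. Since e * z > 0, lcm(i, y) * z ≤ e * z.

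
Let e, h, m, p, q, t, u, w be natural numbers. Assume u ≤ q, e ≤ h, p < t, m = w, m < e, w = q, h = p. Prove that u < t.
m = w and m < e, thus w < e. Since h = p and e ≤ h, e ≤ p. w < e, so w < p. Since w = q, q < p. Since u ≤ q, u < p. p < t, so u < t.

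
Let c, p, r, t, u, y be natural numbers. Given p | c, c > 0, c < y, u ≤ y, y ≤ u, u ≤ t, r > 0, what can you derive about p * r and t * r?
p * r < t * r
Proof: p | c and c > 0, therefore p ≤ c. c < y, so p < y. u ≤ y and y ≤ u, hence u = y. u ≤ t, so y ≤ t. Since p < y, p < t. r > 0, so p * r < t * r.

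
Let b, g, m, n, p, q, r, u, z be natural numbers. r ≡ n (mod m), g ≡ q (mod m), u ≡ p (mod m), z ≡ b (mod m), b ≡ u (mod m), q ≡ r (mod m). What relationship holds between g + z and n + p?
g + z ≡ n + p (mod m)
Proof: Since g ≡ q (mod m) and q ≡ r (mod m), g ≡ r (mod m). Because r ≡ n (mod m), g ≡ n (mod m). z ≡ b (mod m) and b ≡ u (mod m), thus z ≡ u (mod m). u ≡ p (mod m), so z ≡ p (mod m). g ≡ n (mod m), so g + z ≡ n + p (mod m).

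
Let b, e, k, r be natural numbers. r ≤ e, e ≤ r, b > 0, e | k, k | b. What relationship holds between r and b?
r ≤ b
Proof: e ≤ r and r ≤ e, so e = r. Since e | k and k | b, e | b. b > 0, so e ≤ b. Since e = r, r ≤ b.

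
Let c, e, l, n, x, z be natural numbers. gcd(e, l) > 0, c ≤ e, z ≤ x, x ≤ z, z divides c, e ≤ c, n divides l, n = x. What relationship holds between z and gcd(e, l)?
z ≤ gcd(e, l)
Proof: c ≤ e and e ≤ c, thus c = e. Because z divides c, z divides e. x ≤ z and z ≤ x, hence x = z. Since n = x, n = z. n divides l, so z divides l. Since z divides e, z divides gcd(e, l). gcd(e, l) > 0, so z ≤ gcd(e, l).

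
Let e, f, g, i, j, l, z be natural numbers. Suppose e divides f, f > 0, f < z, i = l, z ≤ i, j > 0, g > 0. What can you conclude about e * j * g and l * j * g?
e * j * g < l * j * g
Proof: e divides f and f > 0, hence e ≤ f. f < z, so e < z. From i = l and z ≤ i, z ≤ l. Because e < z, e < l. Combining with j > 0, by multiplying by a positive, e * j < l * j. Because g > 0, by multiplying by a positive, e * j * g < l * j * g.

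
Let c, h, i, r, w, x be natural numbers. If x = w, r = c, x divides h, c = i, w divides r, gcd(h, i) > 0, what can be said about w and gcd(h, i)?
w ≤ gcd(h, i)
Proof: Because x = w and x divides h, w divides h. Because r = c and c = i, r = i. w divides r, so w divides i. Because w divides h, w divides gcd(h, i). Since gcd(h, i) > 0, w ≤ gcd(h, i).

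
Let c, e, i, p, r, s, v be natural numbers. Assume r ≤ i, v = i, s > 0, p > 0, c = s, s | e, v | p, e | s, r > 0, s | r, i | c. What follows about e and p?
e ≤ p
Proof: Since c = s and i | c, i | s. Since s > 0, i ≤ s. s | r and r > 0, hence s ≤ r. r ≤ i, so s ≤ i. Since i ≤ s, i = s. Since s | e and e | s, s = e. Since i = s, i = e. v = i and v | p, therefore i | p. Since p > 0, i ≤ p. i = e, so e ≤ p.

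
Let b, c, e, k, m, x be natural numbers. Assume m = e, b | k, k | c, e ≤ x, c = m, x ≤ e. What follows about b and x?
b | x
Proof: Since c = m and m = e, c = e. e ≤ x and x ≤ e, hence e = x. c = e, so c = x. From b | k and k | c, b | c. Since c = x, b | x.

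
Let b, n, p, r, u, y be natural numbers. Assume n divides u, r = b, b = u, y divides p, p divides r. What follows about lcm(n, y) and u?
lcm(n, y) divides u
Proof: From r = b and b = u, r = u. Because y divides p and p divides r, y divides r. Since r = u, y divides u. n divides u, so lcm(n, y) divides u.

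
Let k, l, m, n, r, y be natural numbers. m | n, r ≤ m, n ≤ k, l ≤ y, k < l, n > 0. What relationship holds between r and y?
r < y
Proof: Because m | n and n > 0, m ≤ n. r ≤ m, so r ≤ n. k < l and l ≤ y, thus k < y. Since n ≤ k, n < y. r ≤ n, so r < y.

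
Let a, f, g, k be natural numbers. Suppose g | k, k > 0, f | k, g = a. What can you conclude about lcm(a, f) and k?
lcm(a, f) ≤ k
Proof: g = a and g | k, so a | k. Since f | k, lcm(a, f) | k. Since k > 0, lcm(a, f) ≤ k.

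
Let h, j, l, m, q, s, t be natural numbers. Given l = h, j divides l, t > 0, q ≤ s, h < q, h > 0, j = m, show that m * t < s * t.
Since l = h and j divides l, j divides h. From h > 0, j ≤ h. h < q, so j < q. Since j = m, m < q. q ≤ s, so m < s. Because t > 0, by multiplying by a positive, m * t < s * t.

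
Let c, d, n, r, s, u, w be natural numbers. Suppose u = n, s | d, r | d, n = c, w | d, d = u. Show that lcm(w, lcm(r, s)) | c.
Because d = u and u = n, d = n. Since n = c, d = c. From r | d and s | d, lcm(r, s) | d. Since w | d, lcm(w, lcm(r, s)) | d. Since d = c, lcm(w, lcm(r, s)) | c.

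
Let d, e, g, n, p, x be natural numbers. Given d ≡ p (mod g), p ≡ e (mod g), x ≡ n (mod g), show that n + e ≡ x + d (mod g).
Because d ≡ p (mod g) and p ≡ e (mod g), d ≡ e (mod g). Since x ≡ n (mod g), by adding congruences, x + d ≡ n + e (mod g). Then n + e ≡ x + d (mod g).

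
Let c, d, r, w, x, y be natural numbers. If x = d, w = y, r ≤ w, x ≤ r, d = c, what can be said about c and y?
c ≤ y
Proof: x = d and d = c, thus x = c. Since x ≤ r, c ≤ r. w = y and r ≤ w, therefore r ≤ y. From c ≤ r, c ≤ y.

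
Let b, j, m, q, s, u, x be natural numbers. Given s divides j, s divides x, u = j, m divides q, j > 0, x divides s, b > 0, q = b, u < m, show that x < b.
Because s divides x and x divides s, s = x. From s divides j and j > 0, s ≤ j. From s = x, x ≤ j. Because u = j and u < m, j < m. Since q = b and m divides q, m divides b. b > 0, so m ≤ b. Since j < m, j < b. x ≤ j, so x < b.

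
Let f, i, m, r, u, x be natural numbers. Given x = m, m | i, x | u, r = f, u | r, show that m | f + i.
r = f and u | r, therefore u | f. Since x | u, x | f. x = m, so m | f. From m | i, m | f + i.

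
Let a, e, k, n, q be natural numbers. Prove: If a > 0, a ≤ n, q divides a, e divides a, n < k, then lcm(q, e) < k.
q divides a and e divides a, hence lcm(q, e) divides a. Since a > 0, lcm(q, e) ≤ a. Because a ≤ n and n < k, a < k. Since lcm(q, e) ≤ a, lcm(q, e) < k.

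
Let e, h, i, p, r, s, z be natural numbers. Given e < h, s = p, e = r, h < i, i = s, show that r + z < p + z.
e = r and e < h, therefore r < h. h < i, so r < i. i = s, so r < s. Since s = p, r < p. Then r + z < p + z.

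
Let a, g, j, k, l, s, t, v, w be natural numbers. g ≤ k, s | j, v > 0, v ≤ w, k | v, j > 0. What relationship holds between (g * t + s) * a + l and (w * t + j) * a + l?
(g * t + s) * a + l ≤ (w * t + j) * a + l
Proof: k | v and v > 0, therefore k ≤ v. Because g ≤ k, g ≤ v. Since v ≤ w, g ≤ w. Then g * t ≤ w * t. s | j and j > 0, so s ≤ j. Since g * t ≤ w * t, g * t + s ≤ w * t + j. Then (g * t + s) * a ≤ (w * t + j) * a. Then (g * t + s) * a + l ≤ (w * t + j) * a + l.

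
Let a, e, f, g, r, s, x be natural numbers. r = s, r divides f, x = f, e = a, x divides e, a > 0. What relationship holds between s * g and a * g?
s * g ≤ a * g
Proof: e = a and x divides e, therefore x divides a. x = f, so f divides a. Since r divides f, r divides a. Since r = s, s divides a. Since a > 0, s ≤ a. By multiplying by a non-negative, s * g ≤ a * g.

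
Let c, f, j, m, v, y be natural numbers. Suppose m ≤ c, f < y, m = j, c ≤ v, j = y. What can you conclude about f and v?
f < v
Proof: From m = j and m ≤ c, j ≤ c. c ≤ v, so j ≤ v. Because j = y, y ≤ v. Since f < y, f < v.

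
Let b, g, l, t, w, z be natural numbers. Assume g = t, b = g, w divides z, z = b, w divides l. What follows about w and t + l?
w divides t + l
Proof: Because z = b and b = g, z = g. Since w divides z, w divides g. g = t, so w divides t. w divides l, so w divides t + l.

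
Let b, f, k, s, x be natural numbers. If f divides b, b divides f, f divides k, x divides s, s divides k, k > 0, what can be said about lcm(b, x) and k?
lcm(b, x) ≤ k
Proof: f divides b and b divides f, therefore f = b. Since f divides k, b divides k. Since x divides s and s divides k, x divides k. b divides k, so lcm(b, x) divides k. Since k > 0, lcm(b, x) ≤ k.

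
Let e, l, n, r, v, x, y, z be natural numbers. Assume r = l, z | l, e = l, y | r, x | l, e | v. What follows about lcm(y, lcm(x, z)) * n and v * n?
lcm(y, lcm(x, z)) * n | v * n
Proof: From r = l and y | r, y | l. Because x | l and z | l, lcm(x, z) | l. y | l, so lcm(y, lcm(x, z)) | l. e = l and e | v, hence l | v. Since lcm(y, lcm(x, z)) | l, lcm(y, lcm(x, z)) | v. Then lcm(y, lcm(x, z)) * n | v * n.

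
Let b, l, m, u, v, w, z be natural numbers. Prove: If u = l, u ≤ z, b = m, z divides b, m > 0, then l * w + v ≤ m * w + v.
Since u = l and u ≤ z, l ≤ z. From b = m and z divides b, z divides m. m > 0, so z ≤ m. l ≤ z, so l ≤ m. By multiplying by a non-negative, l * w ≤ m * w. Then l * w + v ≤ m * w + v.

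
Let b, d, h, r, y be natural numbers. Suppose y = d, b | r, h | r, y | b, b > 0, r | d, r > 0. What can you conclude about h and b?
h | b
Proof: y = d and y | b, so d | b. Since r | d, r | b. Since b > 0, r ≤ b. b | r and r > 0, hence b ≤ r. r ≤ b, so r = b. Since h | r, h | b.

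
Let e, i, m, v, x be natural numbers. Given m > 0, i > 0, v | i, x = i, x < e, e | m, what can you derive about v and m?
v < m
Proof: Because v | i and i > 0, v ≤ i. From e | m and m > 0, e ≤ m. x < e, so x < m. x = i, so i < m. Since v ≤ i, v < m.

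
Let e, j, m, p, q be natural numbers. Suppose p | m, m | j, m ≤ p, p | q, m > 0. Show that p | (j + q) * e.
Because p | m and m > 0, p ≤ m. Since m ≤ p, m = p. m | j, so p | j. p | q, so p | j + q. Then p | (j + q) * e.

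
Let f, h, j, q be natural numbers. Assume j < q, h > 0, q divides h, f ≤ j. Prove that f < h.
q divides h and h > 0, therefore q ≤ h. Since j < q, j < h. f ≤ j, so f < h.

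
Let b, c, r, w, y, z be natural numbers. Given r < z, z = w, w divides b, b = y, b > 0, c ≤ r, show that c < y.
z = w and r < z, hence r < w. Since c ≤ r, c < w. w divides b and b > 0, thus w ≤ b. Since b = y, w ≤ y. c < w, so c < y.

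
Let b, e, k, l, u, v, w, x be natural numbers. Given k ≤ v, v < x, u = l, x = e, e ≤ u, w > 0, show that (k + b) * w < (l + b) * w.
x = e and v < x, so v < e. Since k ≤ v, k < e. u = l and e ≤ u, therefore e ≤ l. k < e, so k < l. Then k + b < l + b. Since w > 0, by multiplying by a positive, (k + b) * w < (l + b) * w.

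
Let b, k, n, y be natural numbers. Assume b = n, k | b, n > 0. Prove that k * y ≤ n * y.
Since b = n and k | b, k | n. Because n > 0, k ≤ n. Then k * y ≤ n * y.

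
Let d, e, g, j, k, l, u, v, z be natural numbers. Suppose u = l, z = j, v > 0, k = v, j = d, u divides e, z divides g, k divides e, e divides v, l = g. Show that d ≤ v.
z = j and j = d, therefore z = d. From u = l and l = g, u = g. k = v and k divides e, hence v divides e. Since e divides v, e = v. Since u divides e, u divides v. u = g, so g divides v. Since z divides g, z divides v. v > 0, so z ≤ v. Since z = d, d ≤ v.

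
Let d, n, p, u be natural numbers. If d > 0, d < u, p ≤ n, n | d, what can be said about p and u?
p < u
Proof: n | d and d > 0, thus n ≤ d. Since p ≤ n, p ≤ d. d < u, so p < u.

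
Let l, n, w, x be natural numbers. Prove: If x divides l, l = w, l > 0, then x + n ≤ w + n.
Since x divides l and l > 0, x ≤ l. Since l = w, x ≤ w. Then x + n ≤ w + n.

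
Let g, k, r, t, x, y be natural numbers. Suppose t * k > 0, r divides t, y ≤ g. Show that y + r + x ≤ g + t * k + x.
r divides t, thus r divides t * k. From t * k > 0, r ≤ t * k. Then r + x ≤ t * k + x. y ≤ g, so y + r + x ≤ g + t * k + x.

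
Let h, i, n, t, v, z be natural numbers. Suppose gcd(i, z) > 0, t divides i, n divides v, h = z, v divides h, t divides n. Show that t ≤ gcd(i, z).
t divides n and n divides v, therefore t divides v. v divides h, so t divides h. h = z, so t divides z. Since t divides i, t divides gcd(i, z). Since gcd(i, z) > 0, t ≤ gcd(i, z).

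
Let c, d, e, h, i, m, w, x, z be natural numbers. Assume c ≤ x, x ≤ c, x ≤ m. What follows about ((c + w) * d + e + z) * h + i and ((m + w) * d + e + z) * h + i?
((c + w) * d + e + z) * h + i ≤ ((m + w) * d + e + z) * h + i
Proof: Since x ≤ c and c ≤ x, x = c. From x ≤ m, c ≤ m. Then c + w ≤ m + w. By multiplying by a non-negative, (c + w) * d ≤ (m + w) * d. Then (c + w) * d + e ≤ (m + w) * d + e. Then (c + w) * d + e + z ≤ (m + w) * d + e + z. By multiplying by a non-negative, ((c + w) * d + e + z) * h ≤ ((m + w) * d + e + z) * h. Then ((c + w) * d + e + z) * h + i ≤ ((m + w) * d + e + z) * h + i.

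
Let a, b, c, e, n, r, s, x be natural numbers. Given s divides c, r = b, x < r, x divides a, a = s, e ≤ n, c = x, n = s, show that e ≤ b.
c = x and s divides c, so s divides x. a = s and x divides a, so x divides s. Since s divides x, s = x. n = s and e ≤ n, therefore e ≤ s. Since s = x, e ≤ x. r = b and x < r, hence x < b. Since e ≤ x, e < b. Then e ≤ b.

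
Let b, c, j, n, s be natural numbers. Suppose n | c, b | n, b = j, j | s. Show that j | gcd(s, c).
Since b | n and n | c, b | c. b = j, so j | c. j | s, so j | gcd(s, c).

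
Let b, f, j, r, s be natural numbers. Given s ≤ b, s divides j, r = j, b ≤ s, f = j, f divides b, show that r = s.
From b ≤ s and s ≤ b, b = s. f = j and f divides b, thus j divides b. b = s, so j divides s. Since s divides j, j = s. r = j, so r = s.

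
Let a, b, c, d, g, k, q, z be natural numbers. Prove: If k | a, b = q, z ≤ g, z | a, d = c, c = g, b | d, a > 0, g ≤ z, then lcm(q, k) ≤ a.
From d = c and c = g, d = g. b = q and b | d, thus q | d. Because d = g, q | g. z ≤ g and g ≤ z, therefore z = g. z | a, so g | a. Since q | g, q | a. From k | a, lcm(q, k) | a. a > 0, so lcm(q, k) ≤ a.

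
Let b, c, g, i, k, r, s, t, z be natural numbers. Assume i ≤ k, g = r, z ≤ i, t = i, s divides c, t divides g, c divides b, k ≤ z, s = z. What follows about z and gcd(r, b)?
z divides gcd(r, b)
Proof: Because i ≤ k and k ≤ z, i ≤ z. Since z ≤ i, i = z. t = i, so t = z. Because g = r and t divides g, t divides r. Because t = z, z divides r. s divides c and c divides b, therefore s divides b. s = z, so z divides b. Since z divides r, z divides gcd(r, b).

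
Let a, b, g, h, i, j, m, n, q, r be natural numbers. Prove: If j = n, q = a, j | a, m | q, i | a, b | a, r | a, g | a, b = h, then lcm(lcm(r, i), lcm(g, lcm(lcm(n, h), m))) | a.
r | a and i | a, hence lcm(r, i) | a. Because j = n and j | a, n | a. b = h and b | a, therefore h | a. Since n | a, lcm(n, h) | a. From q = a and m | q, m | a. Since lcm(n, h) | a, lcm(lcm(n, h), m) | a. Since g | a, lcm(g, lcm(lcm(n, h), m)) | a. lcm(r, i) | a, so lcm(lcm(r, i), lcm(g, lcm(lcm(n, h), m))) | a.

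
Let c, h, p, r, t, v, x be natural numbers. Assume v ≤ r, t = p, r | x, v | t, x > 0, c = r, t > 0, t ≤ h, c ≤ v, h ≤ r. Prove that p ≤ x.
c = r and c ≤ v, so r ≤ v. Since v ≤ r, v = r. v | t, so r | t. t > 0, so r ≤ t. Since t ≤ h and h ≤ r, t ≤ r. Because r ≤ t, r = t. Since t = p, r = p. r | x and x > 0, therefore r ≤ x. r = p, so p ≤ x.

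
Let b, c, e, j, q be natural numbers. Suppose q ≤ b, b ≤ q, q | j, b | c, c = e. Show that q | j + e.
b ≤ q and q ≤ b, thus b = q. c = e and b | c, thus b | e. Since b = q, q | e. q | j, so q | j + e.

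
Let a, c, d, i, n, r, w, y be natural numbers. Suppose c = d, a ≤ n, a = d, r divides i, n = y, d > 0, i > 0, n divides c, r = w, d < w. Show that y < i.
Because a = d and a ≤ n, d ≤ n. Because c = d and n divides c, n divides d. Since d > 0, n ≤ d. d ≤ n, so d = n. n = y, so d = y. r = w and r divides i, hence w divides i. Since i > 0, w ≤ i. Since d < w, d < i. d = y, so y < i.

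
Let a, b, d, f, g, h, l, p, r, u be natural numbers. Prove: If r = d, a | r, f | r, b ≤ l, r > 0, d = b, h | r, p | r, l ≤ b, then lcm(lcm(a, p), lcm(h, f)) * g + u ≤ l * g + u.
Because r = d and d = b, r = b. From b ≤ l and l ≤ b, b = l. Since r = b, r = l. a | r and p | r, so lcm(a, p) | r. h | r and f | r, so lcm(h, f) | r. Since lcm(a, p) | r, lcm(lcm(a, p), lcm(h, f)) | r. r > 0, so lcm(lcm(a, p), lcm(h, f)) ≤ r. Since r = l, lcm(lcm(a, p), lcm(h, f)) ≤ l. Then lcm(lcm(a, p), lcm(h, f)) * g ≤ l * g. Then lcm(lcm(a, p), lcm(h, f)) * g + u ≤ l * g + u.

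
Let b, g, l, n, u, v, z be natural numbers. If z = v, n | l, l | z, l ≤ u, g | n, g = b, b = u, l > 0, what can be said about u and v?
u | v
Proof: g = b and b = u, therefore g = u. g | n, so u | n. n | l, so u | l. Since l > 0, u ≤ l. Since l ≤ u, l = u. Because z = v and l | z, l | v. Since l = u, u | v.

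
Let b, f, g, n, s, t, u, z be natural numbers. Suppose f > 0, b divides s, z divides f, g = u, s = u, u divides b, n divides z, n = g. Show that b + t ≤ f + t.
s = u and b divides s, therefore b divides u. Since u divides b, u = b. g = u, so g = b. Because n divides z and z divides f, n divides f. n = g, so g divides f. Because f > 0, g ≤ f. Since g = b, b ≤ f. Then b + t ≤ f + t.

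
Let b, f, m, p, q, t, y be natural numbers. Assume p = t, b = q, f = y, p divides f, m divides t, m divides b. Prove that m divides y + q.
p = t and p divides f, thus t divides f. f = y, so t divides y. Since m divides t, m divides y. b = q and m divides b, so m divides q. m divides y, so m divides y + q.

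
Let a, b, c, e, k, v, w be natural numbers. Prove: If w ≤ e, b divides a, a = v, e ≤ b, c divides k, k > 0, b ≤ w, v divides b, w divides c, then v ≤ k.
Because w ≤ e and e ≤ b, w ≤ b. b ≤ w, so w = b. a = v and b divides a, hence b divides v. Since v divides b, b = v. w = b, so w = v. From w divides c and c divides k, w divides k. Since w = v, v divides k. From k > 0, v ≤ k.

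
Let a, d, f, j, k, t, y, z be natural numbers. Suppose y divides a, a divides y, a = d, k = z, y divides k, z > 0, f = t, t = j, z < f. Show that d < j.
Since y divides a and a divides y, y = a. Since a = d, y = d. k = z and y divides k, hence y divides z. Since z > 0, y ≤ z. Because f = t and t = j, f = j. Since z < f, z < j. y ≤ z, so y < j. y = d, so d < j.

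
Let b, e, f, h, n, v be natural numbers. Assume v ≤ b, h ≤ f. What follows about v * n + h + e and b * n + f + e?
v * n + h + e ≤ b * n + f + e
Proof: v ≤ b, so v * n ≤ b * n. Since h ≤ f, h + e ≤ f + e. Since v * n ≤ b * n, v * n + h + e ≤ b * n + f + e.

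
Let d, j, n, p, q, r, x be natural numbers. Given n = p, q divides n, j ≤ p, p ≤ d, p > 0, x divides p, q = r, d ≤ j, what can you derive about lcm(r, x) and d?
lcm(r, x) ≤ d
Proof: d ≤ j and j ≤ p, therefore d ≤ p. p ≤ d, so p = d. q = r and q divides n, therefore r divides n. n = p, so r divides p. x divides p, so lcm(r, x) divides p. From p > 0, lcm(r, x) ≤ p. From p = d, lcm(r, x) ≤ d.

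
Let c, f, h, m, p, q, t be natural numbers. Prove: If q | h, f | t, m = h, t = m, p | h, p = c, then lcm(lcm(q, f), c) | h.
t = m and m = h, therefore t = h. f | t, so f | h. Since q | h, lcm(q, f) | h. p = c and p | h, hence c | h. lcm(q, f) | h, so lcm(lcm(q, f), c) | h.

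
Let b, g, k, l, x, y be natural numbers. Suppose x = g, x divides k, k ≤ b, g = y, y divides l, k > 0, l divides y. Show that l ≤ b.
y divides l and l divides y, hence y = l. g = y, so g = l. From x = g and x divides k, g divides k. Since k > 0, g ≤ k. Since g = l, l ≤ k. From k ≤ b, l ≤ b.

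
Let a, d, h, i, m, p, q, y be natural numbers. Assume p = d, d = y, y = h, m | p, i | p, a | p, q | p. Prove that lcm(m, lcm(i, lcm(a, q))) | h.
Since p = d and d = y, p = y. Since y = h, p = h. a | p and q | p, thus lcm(a, q) | p. i | p, so lcm(i, lcm(a, q)) | p. m | p, so lcm(m, lcm(i, lcm(a, q))) | p. From p = h, lcm(m, lcm(i, lcm(a, q))) | h.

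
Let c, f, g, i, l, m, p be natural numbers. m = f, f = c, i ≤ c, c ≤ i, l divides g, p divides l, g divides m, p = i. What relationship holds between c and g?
c = g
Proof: Since i ≤ c and c ≤ i, i = c. p = i, so p = c. Because p divides l and l divides g, p divides g. From p = c, c divides g. From m = f and g divides m, g divides f. Since f = c, g divides c. c divides g, so c = g.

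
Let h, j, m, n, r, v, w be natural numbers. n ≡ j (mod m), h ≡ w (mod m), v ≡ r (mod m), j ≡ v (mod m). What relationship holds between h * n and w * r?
h * n ≡ w * r (mod m)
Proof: Since n ≡ j (mod m) and j ≡ v (mod m), n ≡ v (mod m). Since v ≡ r (mod m), n ≡ r (mod m). Since h ≡ w (mod m), h * n ≡ w * r (mod m).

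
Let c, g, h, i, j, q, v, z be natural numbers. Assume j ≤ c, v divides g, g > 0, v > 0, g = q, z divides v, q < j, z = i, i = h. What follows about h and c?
h < c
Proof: z = i and i = h, hence z = h. z divides v and v > 0, so z ≤ v. Since v divides g and g > 0, v ≤ g. z ≤ v, so z ≤ g. g = q, so z ≤ q. Since z = h, h ≤ q. q < j and j ≤ c, so q < c. h ≤ q, so h < c.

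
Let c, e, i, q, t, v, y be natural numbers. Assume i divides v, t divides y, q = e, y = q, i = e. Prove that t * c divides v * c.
From y = q and q = e, y = e. Since t divides y, t divides e. i = e and i divides v, so e divides v. t divides e, so t divides v. Then t * c divides v * c.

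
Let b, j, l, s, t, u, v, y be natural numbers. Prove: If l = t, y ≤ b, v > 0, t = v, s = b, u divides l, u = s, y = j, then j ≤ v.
y = j and y ≤ b, so j ≤ b. From u = s and s = b, u = b. l = t and u divides l, thus u divides t. Because t = v, u divides v. u = b, so b divides v. v > 0, so b ≤ v. j ≤ b, so j ≤ v.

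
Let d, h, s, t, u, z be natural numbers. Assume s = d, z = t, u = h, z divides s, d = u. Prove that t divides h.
Because s = d and d = u, s = u. From z = t and z divides s, t divides s. Since s = u, t divides u. Since u = h, t divides h.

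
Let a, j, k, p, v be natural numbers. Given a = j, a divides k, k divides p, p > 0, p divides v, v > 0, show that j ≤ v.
Because a divides k and k divides p, a divides p. a = j, so j divides p. From p > 0, j ≤ p. p divides v and v > 0, so p ≤ v. From j ≤ p, j ≤ v.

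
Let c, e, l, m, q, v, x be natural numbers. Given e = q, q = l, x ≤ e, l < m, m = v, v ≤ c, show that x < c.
Since e = q and q = l, e = l. x ≤ e, so x ≤ l. m = v and l < m, hence l < v. v ≤ c, so l < c. Because x ≤ l, x < c.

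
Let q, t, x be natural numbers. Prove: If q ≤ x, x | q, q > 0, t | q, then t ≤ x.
Since x | q and q > 0, x ≤ q. q ≤ x, so q = x. t | q and q > 0, thus t ≤ q. Since q = x, t ≤ x.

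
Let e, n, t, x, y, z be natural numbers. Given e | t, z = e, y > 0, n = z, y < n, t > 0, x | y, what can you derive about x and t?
x < t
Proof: Since x | y and y > 0, x ≤ y. n = z and y < n, so y < z. Since z = e, y < e. x ≤ y, so x < e. e | t and t > 0, thus e ≤ t. Since x < e, x < t.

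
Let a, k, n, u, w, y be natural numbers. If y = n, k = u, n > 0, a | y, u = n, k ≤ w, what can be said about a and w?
a ≤ w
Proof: y = n and a | y, therefore a | n. Since n > 0, a ≤ n. k = u and u = n, therefore k = n. Since k ≤ w, n ≤ w. From a ≤ n, a ≤ w.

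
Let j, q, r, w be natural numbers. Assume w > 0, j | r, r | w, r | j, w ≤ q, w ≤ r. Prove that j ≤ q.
r | j and j | r, hence r = j. r | w and w > 0, therefore r ≤ w. Since w ≤ r, w = r. w ≤ q, so r ≤ q. Since r = j, j ≤ q.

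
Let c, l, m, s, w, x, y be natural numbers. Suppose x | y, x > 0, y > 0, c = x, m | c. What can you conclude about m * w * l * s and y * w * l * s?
m * w * l * s ≤ y * w * l * s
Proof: c = x and m | c, so m | x. x > 0, so m ≤ x. x | y and y > 0, hence x ≤ y. m ≤ x, so m ≤ y. Then m * w ≤ y * w. Then m * w * l ≤ y * w * l. Then m * w * l * s ≤ y * w * l * s.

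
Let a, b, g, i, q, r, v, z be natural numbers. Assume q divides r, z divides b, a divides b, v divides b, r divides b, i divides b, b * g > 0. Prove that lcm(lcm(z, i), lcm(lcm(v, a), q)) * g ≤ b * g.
Since z divides b and i divides b, lcm(z, i) divides b. Because v divides b and a divides b, lcm(v, a) divides b. q divides r and r divides b, therefore q divides b. Since lcm(v, a) divides b, lcm(lcm(v, a), q) divides b. Since lcm(z, i) divides b, lcm(lcm(z, i), lcm(lcm(v, a), q)) divides b. Then lcm(lcm(z, i), lcm(lcm(v, a), q)) * g divides b * g. Since b * g > 0, lcm(lcm(z, i), lcm(lcm(v, a), q)) * g ≤ b * g.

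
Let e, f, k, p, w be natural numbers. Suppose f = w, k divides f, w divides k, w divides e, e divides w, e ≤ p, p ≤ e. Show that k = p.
Because f = w and k divides f, k divides w. w divides k, so k = w. Because w divides e and e divides w, w = e. k = w, so k = e. e ≤ p and p ≤ e, so e = p. Since k = e, k = p.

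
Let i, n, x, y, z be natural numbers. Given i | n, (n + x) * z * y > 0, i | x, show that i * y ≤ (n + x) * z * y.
i | n and i | x, therefore i | n + x. Then i | (n + x) * z. Then i * y | (n + x) * z * y. Since (n + x) * z * y > 0, i * y ≤ (n + x) * z * y.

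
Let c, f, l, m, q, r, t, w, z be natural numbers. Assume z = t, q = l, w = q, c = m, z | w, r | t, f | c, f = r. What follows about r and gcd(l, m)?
r | gcd(l, m)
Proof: z = t and z | w, thus t | w. Because w = q, t | q. Since r | t, r | q. Since q = l, r | l. Because f = r and f | c, r | c. Since c = m, r | m. r | l, so r | gcd(l, m).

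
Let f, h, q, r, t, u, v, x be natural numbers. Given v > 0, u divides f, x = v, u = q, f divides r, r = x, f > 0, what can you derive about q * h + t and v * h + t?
q * h + t ≤ v * h + t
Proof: u divides f and f > 0, so u ≤ f. u = q, so q ≤ f. r = x and f divides r, hence f divides x. x = v, so f divides v. Since v > 0, f ≤ v. q ≤ f, so q ≤ v. By multiplying by a non-negative, q * h ≤ v * h. Then q * h + t ≤ v * h + t.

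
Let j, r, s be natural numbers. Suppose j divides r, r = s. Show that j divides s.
r = s and j divides r. By substitution, j divides s.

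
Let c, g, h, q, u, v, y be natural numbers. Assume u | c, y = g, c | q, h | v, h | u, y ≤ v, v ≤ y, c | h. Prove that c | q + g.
Since v ≤ y and y ≤ v, v = y. y = g, so v = g. Since h | u and u | c, h | c. Since c | h, h = c. h | v, so c | v. v = g, so c | g. c | q, so c | q + g.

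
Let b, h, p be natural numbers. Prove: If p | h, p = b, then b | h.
p = b and p | h. By substitution, b | h.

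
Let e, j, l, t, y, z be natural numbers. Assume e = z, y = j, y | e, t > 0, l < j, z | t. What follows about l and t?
l < t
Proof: e = z and y | e, so y | z. z | t, so y | t. Because y = j, j | t. t > 0, so j ≤ t. Since l < j, l < t.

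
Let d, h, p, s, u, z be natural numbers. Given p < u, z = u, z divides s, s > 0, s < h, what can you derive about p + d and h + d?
p + d < h + d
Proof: z = u and z divides s, hence u divides s. From s > 0, u ≤ s. Since p < u, p < s. s < h, so p < h. Then p + d < h + d.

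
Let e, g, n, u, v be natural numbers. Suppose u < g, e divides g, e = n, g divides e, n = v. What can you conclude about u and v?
u < v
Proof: g divides e and e divides g, therefore g = e. e = n, so g = n. Since n = v, g = v. Since u < g, u < v.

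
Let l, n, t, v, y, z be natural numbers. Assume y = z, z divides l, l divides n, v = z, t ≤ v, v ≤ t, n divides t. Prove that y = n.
From z divides l and l divides n, z divides n. t ≤ v and v ≤ t, therefore t = v. n divides t, so n divides v. From v = z, n divides z. Since z divides n, z = n. y = z, so y = n.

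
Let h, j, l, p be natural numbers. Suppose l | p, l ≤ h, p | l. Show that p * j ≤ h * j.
From l | p and p | l, l = p. From l ≤ h, p ≤ h. Then p * j ≤ h * j.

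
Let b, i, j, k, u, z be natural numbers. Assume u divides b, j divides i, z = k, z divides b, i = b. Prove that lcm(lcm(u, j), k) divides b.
Since i = b and j divides i, j divides b. u divides b, so lcm(u, j) divides b. From z = k and z divides b, k divides b. lcm(u, j) divides b, so lcm(lcm(u, j), k) divides b.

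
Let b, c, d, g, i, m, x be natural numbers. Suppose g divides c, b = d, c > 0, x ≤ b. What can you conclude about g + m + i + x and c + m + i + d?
g + m + i + x ≤ c + m + i + d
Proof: Since g divides c and c > 0, g ≤ c. Then g + m ≤ c + m. Then g + m + i ≤ c + m + i. From b = d and x ≤ b, x ≤ d. Since g + m + i ≤ c + m + i, g + m + i + x ≤ c + m + i + d.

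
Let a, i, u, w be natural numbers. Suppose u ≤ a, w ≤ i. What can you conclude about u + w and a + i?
u + w ≤ a + i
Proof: Because u ≤ a and w ≤ i, by adding inequalities, u + w ≤ a + i.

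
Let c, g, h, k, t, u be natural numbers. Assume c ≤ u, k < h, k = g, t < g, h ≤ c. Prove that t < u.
k = g and k < h, therefore g < h. Since t < g, t < h. Since h ≤ c and c ≤ u, h ≤ u. Because t < h, t < u.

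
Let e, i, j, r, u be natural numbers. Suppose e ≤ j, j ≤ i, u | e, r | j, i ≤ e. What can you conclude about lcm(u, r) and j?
lcm(u, r) | j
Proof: j ≤ i and i ≤ e, hence j ≤ e. e ≤ j, so e = j. Because u | e, u | j. From r | j, lcm(u, r) | j.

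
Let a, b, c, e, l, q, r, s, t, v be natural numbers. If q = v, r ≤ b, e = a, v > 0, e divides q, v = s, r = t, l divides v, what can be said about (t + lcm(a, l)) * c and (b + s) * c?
(t + lcm(a, l)) * c ≤ (b + s) * c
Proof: From r = t and r ≤ b, t ≤ b. Since q = v and e divides q, e divides v. Since e = a, a divides v. l divides v, so lcm(a, l) divides v. From v > 0, lcm(a, l) ≤ v. Since v = s, lcm(a, l) ≤ s. Since t ≤ b, t + lcm(a, l) ≤ b + s. By multiplying by a non-negative, (t + lcm(a, l)) * c ≤ (b + s) * c.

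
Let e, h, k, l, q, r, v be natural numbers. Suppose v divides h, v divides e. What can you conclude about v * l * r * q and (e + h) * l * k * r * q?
v * l * r * q divides (e + h) * l * k * r * q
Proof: v divides e and v divides h, so v divides e + h. Then v * l divides (e + h) * l. Then v * l divides (e + h) * l * k. Then v * l * r divides (e + h) * l * k * r. Then v * l * r * q divides (e + h) * l * k * r * q.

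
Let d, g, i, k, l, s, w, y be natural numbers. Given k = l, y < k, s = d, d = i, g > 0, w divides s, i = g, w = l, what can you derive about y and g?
y < g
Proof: From k = l and y < k, y < l. d = i and i = g, hence d = g. s = d and w divides s, hence w divides d. w = l, so l divides d. Since d = g, l divides g. Because g > 0, l ≤ g. y < l, so y < g.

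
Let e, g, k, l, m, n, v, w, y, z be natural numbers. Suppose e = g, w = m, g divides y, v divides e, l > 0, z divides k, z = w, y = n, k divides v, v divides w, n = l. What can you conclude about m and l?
m ≤ l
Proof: Because z = w and z divides k, w divides k. Since k divides v, w divides v. Since v divides w, v = w. Since w = m, v = m. e = g and v divides e, so v divides g. From y = n and g divides y, g divides n. n = l, so g divides l. v divides g, so v divides l. Since l > 0, v ≤ l. From v = m, m ≤ l.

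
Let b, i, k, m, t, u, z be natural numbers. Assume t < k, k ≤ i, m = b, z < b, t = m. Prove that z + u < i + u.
t = m and m = b, so t = b. Since t < k, b < k. k ≤ i, so b < i. Since z < b, z < i. Then z + u < i + u.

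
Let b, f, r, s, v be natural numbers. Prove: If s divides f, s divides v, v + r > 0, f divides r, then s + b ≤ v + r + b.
Since s divides f and f divides r, s divides r. Since s divides v, s divides v + r. Because v + r > 0, s ≤ v + r. Then s + b ≤ v + r + b.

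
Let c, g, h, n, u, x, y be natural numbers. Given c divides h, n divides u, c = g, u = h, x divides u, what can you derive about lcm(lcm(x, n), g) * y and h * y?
lcm(lcm(x, n), g) * y divides h * y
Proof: From x divides u and n divides u, lcm(x, n) divides u. Since u = h, lcm(x, n) divides h. c = g and c divides h, so g divides h. lcm(x, n) divides h, so lcm(lcm(x, n), g) divides h. Then lcm(lcm(x, n), g) * y divides h * y.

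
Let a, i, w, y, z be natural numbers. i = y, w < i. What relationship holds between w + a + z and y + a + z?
w + a + z < y + a + z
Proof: Because i = y and w < i, w < y. Then w + a < y + a. Then w + a + z < y + a + z.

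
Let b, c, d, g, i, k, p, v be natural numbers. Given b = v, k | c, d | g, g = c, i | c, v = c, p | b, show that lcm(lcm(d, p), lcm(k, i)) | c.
From g = c and d | g, d | c. b = v and p | b, so p | v. Since v = c, p | c. Since d | c, lcm(d, p) | c. k | c and i | c, hence lcm(k, i) | c. Since lcm(d, p) | c, lcm(lcm(d, p), lcm(k, i)) | c.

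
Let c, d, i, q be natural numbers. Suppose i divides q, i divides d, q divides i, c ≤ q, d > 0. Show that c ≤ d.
Since i divides q and q divides i, i = q. i divides d, so q divides d. Since d > 0, q ≤ d. c ≤ q, so c ≤ d.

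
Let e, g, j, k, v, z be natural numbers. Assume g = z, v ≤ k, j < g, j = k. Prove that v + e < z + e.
g = z and j < g, thus j < z. Since j = k, k < z. v ≤ k, so v < z. Then v + e < z + e.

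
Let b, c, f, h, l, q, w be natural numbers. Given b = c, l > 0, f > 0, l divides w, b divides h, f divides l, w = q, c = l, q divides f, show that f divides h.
w = q and l divides w, hence l divides q. From q divides f, l divides f. Since f > 0, l ≤ f. f divides l and l > 0, hence f ≤ l. From l ≤ f, l = f. b = c and c = l, therefore b = l. b divides h, so l divides h. Since l = f, f divides h.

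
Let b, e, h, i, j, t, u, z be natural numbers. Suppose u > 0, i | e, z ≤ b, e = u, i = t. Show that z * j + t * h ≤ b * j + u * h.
Because z ≤ b, z * j ≤ b * j. e = u and i | e, so i | u. From u > 0, i ≤ u. Since i = t, t ≤ u. Then t * h ≤ u * h. z * j ≤ b * j, so z * j + t * h ≤ b * j + u * h.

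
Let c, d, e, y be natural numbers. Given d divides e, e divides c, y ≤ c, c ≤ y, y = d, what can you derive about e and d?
e = d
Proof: c ≤ y and y ≤ c, hence c = y. From y = d, c = d. From e divides c, e divides d. d divides e, so e = d.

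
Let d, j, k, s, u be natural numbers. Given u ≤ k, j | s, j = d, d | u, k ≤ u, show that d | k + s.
u ≤ k and k ≤ u, thus u = k. Since d | u, d | k. Because j = d and j | s, d | s. Since d | k, d | k + s.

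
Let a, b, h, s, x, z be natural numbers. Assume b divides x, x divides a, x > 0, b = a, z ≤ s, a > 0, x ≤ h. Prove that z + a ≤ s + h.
From x divides a and a > 0, x ≤ a. b = a and b divides x, therefore a divides x. x > 0, so a ≤ x. Since x ≤ a, x = a. x ≤ h, so a ≤ h. z ≤ s, so z + a ≤ s + h.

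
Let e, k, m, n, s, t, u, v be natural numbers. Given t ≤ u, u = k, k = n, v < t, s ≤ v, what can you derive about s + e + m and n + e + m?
s + e + m < n + e + m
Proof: s ≤ v and v < t, therefore s < t. u = k and t ≤ u, thus t ≤ k. k = n, so t ≤ n. Since s < t, s < n. Then s + e < n + e. Then s + e + m < n + e + m.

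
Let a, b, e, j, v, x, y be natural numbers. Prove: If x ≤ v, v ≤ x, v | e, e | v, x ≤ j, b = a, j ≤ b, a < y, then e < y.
x ≤ v and v ≤ x, hence x = v. v | e and e | v, so v = e. x = v, so x = e. b = a and j ≤ b, so j ≤ a. Since x ≤ j, x ≤ a. Because a < y, x < y. Since x = e, e < y.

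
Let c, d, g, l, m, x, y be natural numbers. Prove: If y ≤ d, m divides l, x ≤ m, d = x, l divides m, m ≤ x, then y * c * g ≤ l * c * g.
Since x ≤ m and m ≤ x, x = m. d = x, so d = m. m divides l and l divides m, therefore m = l. d = m, so d = l. y ≤ d, so y ≤ l. By multiplying by a non-negative, y * c ≤ l * c. By multiplying by a non-negative, y * c * g ≤ l * c * g.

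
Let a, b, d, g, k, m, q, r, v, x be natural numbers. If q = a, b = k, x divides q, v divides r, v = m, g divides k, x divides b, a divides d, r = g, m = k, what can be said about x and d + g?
x divides d + g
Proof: q = a and x divides q, therefore x divides a. Since a divides d, x divides d. v = m and m = k, thus v = k. From r = g and v divides r, v divides g. v = k, so k divides g. Since g divides k, k = g. Because b = k, b = g. x divides b, so x divides g. Since x divides d, x divides d + g.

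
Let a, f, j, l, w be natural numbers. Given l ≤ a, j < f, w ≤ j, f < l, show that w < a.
j < f and f < l, so j < l. w ≤ j, so w < l. l ≤ a, so w < a.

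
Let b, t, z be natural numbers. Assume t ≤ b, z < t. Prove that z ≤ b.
Since z < t and t ≤ b, z < b. Then z ≤ b.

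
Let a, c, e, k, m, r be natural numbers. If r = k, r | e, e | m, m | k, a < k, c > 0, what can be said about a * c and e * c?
a * c < e * c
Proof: r = k and r | e, thus k | e. e | m and m | k, thus e | k. k | e, so k = e. Since a < k, a < e. Since c > 0, a * c < e * c.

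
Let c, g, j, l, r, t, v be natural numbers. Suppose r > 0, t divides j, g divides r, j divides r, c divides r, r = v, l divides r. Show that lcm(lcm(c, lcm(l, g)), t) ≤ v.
From l divides r and g divides r, lcm(l, g) divides r. Since c divides r, lcm(c, lcm(l, g)) divides r. Because t divides j and j divides r, t divides r. lcm(c, lcm(l, g)) divides r, so lcm(lcm(c, lcm(l, g)), t) divides r. r > 0, so lcm(lcm(c, lcm(l, g)), t) ≤ r. Since r = v, lcm(lcm(c, lcm(l, g)), t) ≤ v.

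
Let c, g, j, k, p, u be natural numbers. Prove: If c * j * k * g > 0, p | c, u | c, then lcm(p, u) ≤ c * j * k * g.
p | c and u | c, therefore lcm(p, u) | c. Then lcm(p, u) | c * j. Then lcm(p, u) | c * j * k. Then lcm(p, u) | c * j * k * g. Since c * j * k * g > 0, lcm(p, u) ≤ c * j * k * g.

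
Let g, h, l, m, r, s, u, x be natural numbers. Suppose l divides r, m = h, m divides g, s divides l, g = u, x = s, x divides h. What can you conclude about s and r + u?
s divides r + u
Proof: s divides l and l divides r, hence s divides r. x = s and x divides h, hence s divides h. m = h and m divides g, so h divides g. g = u, so h divides u. Because s divides h, s divides u. s divides r, so s divides r + u.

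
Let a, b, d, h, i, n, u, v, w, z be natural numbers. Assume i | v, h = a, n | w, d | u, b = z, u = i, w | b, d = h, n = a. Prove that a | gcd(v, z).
u = i and d | u, therefore d | i. d = h, so h | i. i | v, so h | v. Since h = a, a | v. b = z and w | b, so w | z. Since n | w, n | z. n = a, so a | z. Since a | v, a | gcd(v, z).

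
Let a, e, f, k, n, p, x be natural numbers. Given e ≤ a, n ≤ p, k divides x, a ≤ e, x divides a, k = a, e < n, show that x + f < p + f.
e ≤ a and a ≤ e, so e = a. k = a and k divides x, therefore a divides x. Since x divides a, a = x. e = a, so e = x. e < n and n ≤ p, therefore e < p. Since e = x, x < p. Then x + f < p + f.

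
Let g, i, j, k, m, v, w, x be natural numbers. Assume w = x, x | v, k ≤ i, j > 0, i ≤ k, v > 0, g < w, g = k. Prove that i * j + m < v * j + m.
Because k ≤ i and i ≤ k, k = i. g = k and g < w, so k < w. Since w = x, k < x. x | v and v > 0, hence x ≤ v. Since k < x, k < v. Since k = i, i < v. Because j > 0, i * j < v * j. Then i * j + m < v * j + m.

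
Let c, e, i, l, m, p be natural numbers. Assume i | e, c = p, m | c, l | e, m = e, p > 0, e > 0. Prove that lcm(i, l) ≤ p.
Because i | e and l | e, lcm(i, l) | e. Since e > 0, lcm(i, l) ≤ e. Since m = e and m | c, e | c. c = p, so e | p. Since p > 0, e ≤ p. Since lcm(i, l) ≤ e, lcm(i, l) ≤ p.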